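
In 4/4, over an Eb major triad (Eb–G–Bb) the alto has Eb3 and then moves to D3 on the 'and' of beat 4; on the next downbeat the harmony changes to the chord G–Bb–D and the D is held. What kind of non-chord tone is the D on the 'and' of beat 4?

The harmony at that moment is Eb major triad (Eb, G, Bb); D3 is not a chord tone.
It is approached by step down from Eb3 and then sustained as the same pitch into the next harmony.
Arriving early and becoming a chord tone when the harmony changes — an anticipation.

Anticipation.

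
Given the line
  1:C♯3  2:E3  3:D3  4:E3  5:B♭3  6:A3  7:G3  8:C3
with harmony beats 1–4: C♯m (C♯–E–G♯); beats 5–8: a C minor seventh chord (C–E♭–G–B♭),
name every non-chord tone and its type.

D3 (beat 3) — neighbor tone; A3 (beat 6) — passing tone.

The harmony at that moment is C♯ minor triad (C♯, E, G♯); D3 is not a chord tone.
It is approached by step down from E3 and left by step up to E3.
Step away and step back to the same note — a neighbor tone (lower neighbor).
The harmony at that moment is C minor seventh chord (C, E♭, G, B♭); A3 is not a chord tone.
It is approached by step down from B♭3 and left by step down to G3.
Step in, step out in the same direction — a passing tone.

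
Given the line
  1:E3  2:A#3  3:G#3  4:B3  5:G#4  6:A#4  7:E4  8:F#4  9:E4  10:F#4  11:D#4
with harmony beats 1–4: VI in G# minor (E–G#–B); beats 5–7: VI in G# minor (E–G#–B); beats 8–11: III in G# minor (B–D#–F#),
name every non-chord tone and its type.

The harmony at that moment is E major triad (E, G#, B); A#3 is not a chord tone.
It is approached by leap up from E3 and left by step down to G#3.
Leap in, step out — an appoggiatura.
The harmony at that moment is E major triad (E, G#, B); A#4 is not a chord tone.
It is approached by step up from G#4 and left by leap down to E4.
Step in, leap out — an escape tone.
The harmony at that moment is B major triad (B, D#, F#); E4 is not a chord tone.
It is approached by step down from F#4 and left by step up to F#4.
Step away and step back to the same note — a neighbor tone (lower neighbor).

A#3 (beat 2) — appoggiatura; A#4 (beat 6) — escape tone; E4 (beat 9) — neighbor tone.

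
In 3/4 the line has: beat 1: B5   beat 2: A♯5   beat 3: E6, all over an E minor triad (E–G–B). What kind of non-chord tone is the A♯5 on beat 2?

The harmony at that moment is E minor triad (E, G, B); A♯5 is not a chord tone.
It is approached by step down from B5 and left by leap up to E6.
Step in, leap out, on a weak beat — an escape tone.

Escape tone.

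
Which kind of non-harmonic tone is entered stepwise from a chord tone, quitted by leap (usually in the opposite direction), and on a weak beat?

Escape tone.

Approach: by step. Departure: by leap. Metric position: weak.
Step in, leap out, from a weak position — an escape tone (échappée). (It is the mirror image of the appoggiatura, which leaps in and steps out on a strong beat.)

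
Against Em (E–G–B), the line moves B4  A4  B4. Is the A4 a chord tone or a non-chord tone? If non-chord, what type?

The harmony at that moment is E minor triad (E, G, B); A4 is not a chord tone.
It is approached by step down from B4 and left by step up to B4.
Step away and step back to the same note — a neighbor tone (lower neighbor).

Non-chord tone — a neighbor tone.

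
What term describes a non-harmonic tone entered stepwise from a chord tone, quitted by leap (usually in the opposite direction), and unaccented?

Approach: by step. Departure: by leap. Metric position: weak.
Step in, leap out, from a weak position — an escape tone (échappée). (It is the mirror image of the appoggiatura, which leaps in and steps out on a strong beat.)

Escape tone.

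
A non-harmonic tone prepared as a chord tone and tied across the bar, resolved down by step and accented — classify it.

Suspension.

Approach: by preparation — the pitch is first a chord tone, then held (tied or repeated) while the harmony changes under it. Departure: down by step. Metric position: strong.
A prepared dissonance that resolves downward by step — a suspension. (The same figure resolving upward would be a retardation.)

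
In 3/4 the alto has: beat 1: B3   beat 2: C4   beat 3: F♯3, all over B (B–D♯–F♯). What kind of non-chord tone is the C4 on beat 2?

Escape tone.

The harmony at that moment is B major triad (B, D♯, F♯); C4 is not a chord tone.
It is approached by step up from B3 and left by leap down to F♯3.
Step in, leap out, on a weak beat — an escape tone.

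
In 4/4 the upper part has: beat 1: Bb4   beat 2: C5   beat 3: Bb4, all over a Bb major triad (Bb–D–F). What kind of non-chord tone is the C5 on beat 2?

The harmony at that moment is Bb major triad (Bb, D, F); C5 is not a chord tone.
It is approached by step up from Bb4 and left by step down to Bb4.
Step away and step back to the same note — a neighbor tone (upper neighbor).

Upper neighbor tone.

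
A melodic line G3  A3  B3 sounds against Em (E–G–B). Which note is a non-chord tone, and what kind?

A3 is a passing tone.

The harmony at that moment is E minor triad (E, G, B); A3 is not a chord tone.
It is approached by step up from G3 and left by step up to B3.
Step in, step out in the same direction — a passing tone.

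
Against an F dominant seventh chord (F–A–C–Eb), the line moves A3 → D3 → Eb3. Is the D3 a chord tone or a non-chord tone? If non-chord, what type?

The harmony at that moment is F dominant seventh chord (F, A, C, Eb); D3 is not a chord tone.
It is approached by leap down from A3 and left by step up to Eb3.
Leap in, step out — an appoggiatura.

Non-chord tone — an appoggiatura.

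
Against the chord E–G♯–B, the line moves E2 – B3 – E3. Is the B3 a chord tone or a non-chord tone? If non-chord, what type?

Chord tone (the fifth of E major triad).

E major triad contains E, G♯, B; B is the fifth, so it is a chord tone.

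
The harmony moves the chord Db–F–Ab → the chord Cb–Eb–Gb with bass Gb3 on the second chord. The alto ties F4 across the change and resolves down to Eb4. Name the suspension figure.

At the second chord the bass is Gb3. The suspended F4 lies a seventh above the bass; after resolving down by step to Eb4, the interval above the bass becomes a sixth.
Suspension figures are named by those two intervals: 7–6.

7–6 suspension.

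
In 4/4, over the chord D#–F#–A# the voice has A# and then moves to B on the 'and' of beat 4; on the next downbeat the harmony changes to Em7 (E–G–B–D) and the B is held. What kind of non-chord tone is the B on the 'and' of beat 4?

The harmony at that moment is D# minor triad (D#, F#, A#); B is not a chord tone.
It is approached by step up from A# and then sustained as the same pitch into the next harmony.
Arriving early and becoming a chord tone when the harmony changes — an anticipation.

Anticipation.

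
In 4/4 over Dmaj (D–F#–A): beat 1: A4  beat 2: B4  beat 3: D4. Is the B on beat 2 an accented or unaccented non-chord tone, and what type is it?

Unaccented escape tone.

The harmony at that moment is D major triad (D, F#, A); B4 is not a chord tone.
It is approached by step up from A4 and left by leap down to D4.
Step in, leap out — an escape tone.
It falls on a weak beat, so it is unaccented.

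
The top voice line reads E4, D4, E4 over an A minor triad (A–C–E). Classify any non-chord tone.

D4 is a neighbor tone.

The harmony at that moment is A minor triad (A, C, E); D4 is not a chord tone.
It is approached by step down from E4 and left by step up to E4.
Step away and step back to the same note — a neighbor tone (lower neighbor).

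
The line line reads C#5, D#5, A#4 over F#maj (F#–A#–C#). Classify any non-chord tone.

D#5 is an escape tone.

The harmony at that moment is F# major triad (F#, A#, C#); D#5 is not a chord tone.
It is approached by step up from C#5 and left by leap down to A#4.
Step in, leap out — an escape tone.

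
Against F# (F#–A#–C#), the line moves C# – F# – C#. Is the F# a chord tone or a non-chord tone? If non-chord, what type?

Chord tone (the root of F# major triad).

F# major triad contains F#, A#, C#; F# is the root, so it is a chord tone.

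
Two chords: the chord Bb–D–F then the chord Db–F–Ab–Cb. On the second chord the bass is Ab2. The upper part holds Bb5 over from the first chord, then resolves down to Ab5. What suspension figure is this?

9–8 suspension.

At the second chord the bass is Ab2. The suspended Bb5 lies a ninth above the bass; after resolving down by step to Ab5, the interval above the bass becomes an octave.
Suspension figures are named by those two intervals: 9–8.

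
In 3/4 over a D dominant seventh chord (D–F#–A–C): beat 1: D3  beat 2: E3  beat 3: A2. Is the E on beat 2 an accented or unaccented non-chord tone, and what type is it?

The harmony at that moment is D dominant seventh chord (D, F#, A, C); E3 is not a chord tone.
It is approached by step up from D3 and left by leap down to A2.
Step in, leap out — an escape tone.
It falls on a weak beat, so it is unaccented.

Unaccented escape tone.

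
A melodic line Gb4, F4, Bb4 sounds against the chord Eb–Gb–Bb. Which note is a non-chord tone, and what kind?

F4 is an escape tone.

The harmony at that moment is Eb minor triad (Eb, Gb, Bb); F4 is not a chord tone.
It is approached by step down from Gb4 and left by leap up to Bb4.
Step in, leap out — an escape tone.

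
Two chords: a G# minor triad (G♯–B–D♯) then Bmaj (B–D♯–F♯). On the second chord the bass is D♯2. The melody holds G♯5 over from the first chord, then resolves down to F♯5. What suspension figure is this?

At the second chord the bass is D♯2. The suspended G♯5 lies a fourth above the bass; after resolving down by step to F♯5, the interval above the bass becomes a third.
Suspension figures are named by those two intervals: 4–3.

4–3 suspension.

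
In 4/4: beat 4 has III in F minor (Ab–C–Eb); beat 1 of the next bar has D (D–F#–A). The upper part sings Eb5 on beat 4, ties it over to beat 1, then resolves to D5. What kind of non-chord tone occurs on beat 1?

Suspension.

The harmony at that moment is D major triad (D, F#, A); Eb5 is not a chord tone.
It is held over (the same pitch as the preceding Eb5) and left by step down to D5.
Held over from the previous chord and resolving down by step — a suspension.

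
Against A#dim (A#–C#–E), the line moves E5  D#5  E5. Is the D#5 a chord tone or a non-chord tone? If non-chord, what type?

The harmony at that moment is A# diminished triad (A#, C#, E); D#5 is not a chord tone.
It is approached by step down from E5 and left by step up to E5.
Step away and step back to the same note — a neighbor tone (lower neighbor).

Non-chord tone — a neighbor tone.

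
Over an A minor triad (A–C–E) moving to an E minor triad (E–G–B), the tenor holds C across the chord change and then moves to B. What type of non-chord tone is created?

C is a suspension.

The harmony at that moment is E minor triad (E, G, B); C is not a chord tone.
It is held over (the same pitch as the preceding C) and left by step down to B.
Held over from the previous chord and resolving down by step — a suspension.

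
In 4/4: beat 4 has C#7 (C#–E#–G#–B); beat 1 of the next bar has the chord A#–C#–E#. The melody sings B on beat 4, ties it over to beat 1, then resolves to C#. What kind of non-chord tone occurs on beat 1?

The harmony at that moment is A# minor triad (A#, C#, E#); B is not a chord tone.
It is held over (the same pitch as the preceding B) and left by step up to C#.
Held over from the previous chord and resolving up by step — a retardation.

Retardation.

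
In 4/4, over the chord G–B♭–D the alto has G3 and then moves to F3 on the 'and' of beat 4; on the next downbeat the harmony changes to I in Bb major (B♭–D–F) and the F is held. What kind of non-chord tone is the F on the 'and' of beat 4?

Anticipation.

The harmony at that moment is G minor triad (G, B♭, D); F3 is not a chord tone.
It is approached by step down from G3 and then sustained as the same pitch into the next harmony.
Arriving early and becoming a chord tone when the harmony changes — an anticipation.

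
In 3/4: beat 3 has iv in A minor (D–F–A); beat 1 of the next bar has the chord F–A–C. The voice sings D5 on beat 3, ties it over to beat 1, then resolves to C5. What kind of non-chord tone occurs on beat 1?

The harmony at that moment is F major triad (F, A, C); D5 is not a chord tone.
It is held over (the same pitch as the preceding D5) and left by step down to C5.
Held over from the previous chord and resolving down by step — a suspension.

Suspension.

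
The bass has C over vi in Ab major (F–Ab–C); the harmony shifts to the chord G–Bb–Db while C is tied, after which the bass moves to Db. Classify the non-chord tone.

C is a retardation.

The harmony at that moment is G diminished triad (G, Bb, Db); C is not a chord tone.
It is held over (the same pitch as the preceding C) and left by step up to Db.
Held over from the previous chord and resolving up by step — a retardation.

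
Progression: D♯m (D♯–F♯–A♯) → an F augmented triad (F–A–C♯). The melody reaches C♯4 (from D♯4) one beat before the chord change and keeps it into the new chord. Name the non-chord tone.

C♯4 is an anticipation.

The harmony at that moment is D♯ minor triad (D♯, F♯, A♯); C♯4 is not a chord tone.
It is approached by step down from D♯4 and then sustained as the same pitch into the next harmony.
Arriving early and becoming a chord tone when the harmony changes — an anticipation.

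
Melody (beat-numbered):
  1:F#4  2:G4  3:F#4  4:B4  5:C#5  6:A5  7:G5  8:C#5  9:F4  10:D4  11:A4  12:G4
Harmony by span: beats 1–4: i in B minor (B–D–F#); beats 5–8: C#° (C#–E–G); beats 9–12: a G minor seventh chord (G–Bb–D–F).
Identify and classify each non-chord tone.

G4 (beat 2) — neighbor tone; A5 (beat 6) — appoggiatura; A4 (beat 11) — appoggiatura.

The harmony at that moment is B minor triad (B, D, F#); G4 is not a chord tone.
It is approached by step up from F#4 and left by step down to F#4.
Step away and step back to the same note — a neighbor tone (upper neighbor).
The harmony at that moment is C# diminished triad (C#, E, G); A5 is not a chord tone.
It is approached by leap up from C#5 and left by step down to G5.
Leap in, step out — an appoggiatura.
The harmony at that moment is G minor seventh chord (G, Bb, D, F); A4 is not a chord tone.
It is approached by leap up from D4 and left by step down to G4.
Leap in, step out — an appoggiatura.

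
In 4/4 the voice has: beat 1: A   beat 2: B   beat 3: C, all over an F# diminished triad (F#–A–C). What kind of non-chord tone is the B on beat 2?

The harmony at that moment is F# diminished triad (F#, A, C); B is not a chord tone.
It is approached by step up from A and left by step up to C.
Step in, step out in the same direction — a passing tone.

Passing tone.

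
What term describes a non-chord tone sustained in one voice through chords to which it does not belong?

Approach: none. Departure: none — a single pitch is sustained while the chords change around it, passing through harmonies that do not contain it.
No melodic motion at all; the dissonance is created entirely by the moving harmonies against the stationary note — a pedal tone (pedal point).

Pedal tone.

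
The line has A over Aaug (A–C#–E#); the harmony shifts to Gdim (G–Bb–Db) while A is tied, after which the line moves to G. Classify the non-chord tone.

The harmony at that moment is G diminished triad (G, Bb, Db); A is not a chord tone.
It is held over (the same pitch as the preceding A) and left by step down to G.
Held over from the previous chord and resolving down by step — a suspension.

A is a suspension.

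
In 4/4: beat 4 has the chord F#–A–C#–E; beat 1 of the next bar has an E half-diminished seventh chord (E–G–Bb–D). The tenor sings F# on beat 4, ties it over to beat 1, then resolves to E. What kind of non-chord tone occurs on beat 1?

Suspension.

The harmony at that moment is E half-diminished seventh chord (E, G, Bb, D); F# is not a chord tone.
It is held over (the same pitch as the preceding F#) and left by step down to E.
Held over from the previous chord and resolving down by step — a suspension.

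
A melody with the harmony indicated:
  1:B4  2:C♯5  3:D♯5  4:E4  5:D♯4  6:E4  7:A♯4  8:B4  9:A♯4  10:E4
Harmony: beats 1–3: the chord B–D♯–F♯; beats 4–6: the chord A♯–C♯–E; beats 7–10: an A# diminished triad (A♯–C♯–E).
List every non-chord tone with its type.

The harmony at that moment is B major triad (B, D♯, F♯); C♯5 is not a chord tone.
It is approached by step up from B4 and left by step up to D♯5.
Step in, step out in the same direction — a passing tone.
The harmony at that moment is A♯ diminished triad (A♯, C♯, E); D♯4 is not a chord tone.
It is approached by step down from E4 and left by step up to E4.
Step away and step back to the same note — a neighbor tone (lower neighbor).
The harmony at that moment is A♯ diminished triad (A♯, C♯, E); B4 is not a chord tone.
It is approached by step up from A♯4 and left by step down to A♯4.
Step away and step back to the same note — a neighbor tone (upper neighbor).

C♯5 (beat 2) — passing tone; D♯4 (beat 5) — neighbor tone; B4 (beat 8) — neighbor tone.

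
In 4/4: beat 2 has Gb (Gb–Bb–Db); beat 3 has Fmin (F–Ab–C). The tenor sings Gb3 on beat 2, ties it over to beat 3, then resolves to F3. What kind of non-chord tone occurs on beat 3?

The harmony at that moment is F minor triad (F, Ab, C); Gb3 is not a chord tone.
It is held over (the same pitch as the preceding Gb3) and left by step down to F3.
Held over from the previous chord and resolving down by step — a suspension.

Suspension.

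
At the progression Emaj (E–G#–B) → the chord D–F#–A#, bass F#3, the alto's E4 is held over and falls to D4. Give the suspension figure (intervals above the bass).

At the second chord the bass is F#3. The suspended E4 lies a seventh above the bass; after resolving down by step to D4, the interval above the bass becomes a sixth.
Suspension figures are named by those two intervals: 7–6.

7–6 suspension.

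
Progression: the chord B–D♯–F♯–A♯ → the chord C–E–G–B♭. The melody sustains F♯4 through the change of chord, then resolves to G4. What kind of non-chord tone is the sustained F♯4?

The harmony at that moment is C dominant seventh chord (C, E, G, B♭); F♯4 is not a chord tone.
It is held over (the same pitch as the preceding F♯4) and left by step up to G4.
Held over from the previous chord and resolving up by step — a retardation.

F♯4 is a retardation.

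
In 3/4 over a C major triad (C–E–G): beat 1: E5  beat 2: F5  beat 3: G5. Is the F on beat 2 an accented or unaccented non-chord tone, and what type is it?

Unaccented passing tone.

The harmony at that moment is C major triad (C, E, G); F5 is not a chord tone.
It is approached by step up from E5 and left by step up to G5.
Step in, step out in the same direction — a passing tone.
It falls on a weak beat, so it is unaccented.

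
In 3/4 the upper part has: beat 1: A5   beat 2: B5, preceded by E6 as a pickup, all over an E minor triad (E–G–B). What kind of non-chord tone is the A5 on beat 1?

The harmony at that moment is E minor triad (E, G, B); A5 is not a chord tone.
It is approached by leap down from E6 and left by step up to B5.
Leap in, step out, metrically accented — an appoggiatura.

Appoggiatura.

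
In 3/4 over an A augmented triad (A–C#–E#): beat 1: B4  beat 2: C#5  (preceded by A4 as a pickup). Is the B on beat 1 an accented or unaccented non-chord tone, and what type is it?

The harmony at that moment is A augmented triad (A, C#, E#); B4 is not a chord tone.
It is approached by step up from A4 and left by step up to C#5.
Step in, step out in the same direction — a passing tone.
It falls on the downbeat, so it is accented.

Accented passing tone.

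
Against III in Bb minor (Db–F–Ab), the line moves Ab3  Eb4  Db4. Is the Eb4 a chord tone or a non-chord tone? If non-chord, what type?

Non-chord tone — an appoggiatura.

The harmony at that moment is Db major triad (Db, F, Ab); Eb4 is not a chord tone.
It is approached by leap up from Ab3 and left by step down to Db4.
Leap in, step out — an appoggiatura.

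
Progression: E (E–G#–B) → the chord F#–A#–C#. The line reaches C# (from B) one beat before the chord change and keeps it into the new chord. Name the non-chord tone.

C# is an anticipation.

The harmony at that moment is E major triad (E, G#, B); C# is not a chord tone.
It is approached by step up from B and then sustained as the same pitch into the next harmony.
Arriving early and becoming a chord tone when the harmony changes — an anticipation.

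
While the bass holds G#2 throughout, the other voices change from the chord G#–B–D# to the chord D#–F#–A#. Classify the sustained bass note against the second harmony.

The harmony at that moment is D# minor triad (D#, F#, A#); G#2 is not a chord tone.
It is held over (the same pitch as the preceding G#2) and then sustained as the same pitch into the next harmony.
Sustained through a change of harmony — a pedal tone.

Pedal tone (pedal point).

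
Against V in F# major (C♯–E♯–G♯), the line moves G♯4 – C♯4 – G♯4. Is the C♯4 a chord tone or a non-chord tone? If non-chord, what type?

C# major triad contains C♯, E♯, G♯; C♯ is the root, so it is a chord tone.

Chord tone (the root of C# major triad).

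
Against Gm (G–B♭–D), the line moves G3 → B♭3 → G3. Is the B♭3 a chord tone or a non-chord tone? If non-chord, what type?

G minor triad contains G, B♭, D; B♭ is the third, so it is a chord tone.

Chord tone (the third of G minor triad).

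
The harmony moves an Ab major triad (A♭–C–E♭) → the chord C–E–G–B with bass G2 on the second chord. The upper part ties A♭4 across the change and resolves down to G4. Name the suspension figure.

At the second chord the bass is G2. The suspended A♭4 lies a ninth above the bass; after resolving down by step to G4, the interval above the bass becomes an octave.
Suspension figures are named by those two intervals: 9–8.

9–8 suspension.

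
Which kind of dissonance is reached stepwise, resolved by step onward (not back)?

Approach: by step. Departure: by step, continuing in the same direction.
Stepwise on both sides with no change of direction means the note fills in the space between two different chord tones — a passing tone. (Had it turned back to its starting note it would be a neighbor tone instead.)

Passing tone.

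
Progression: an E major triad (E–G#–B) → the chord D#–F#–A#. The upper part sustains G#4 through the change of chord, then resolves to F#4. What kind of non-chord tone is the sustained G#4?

The harmony at that moment is D# minor triad (D#, F#, A#); G#4 is not a chord tone.
It is held over (the same pitch as the preceding G#4) and left by step down to F#4.
Held over from the previous chord and resolving down by step — a suspension.

G#4 is a suspension.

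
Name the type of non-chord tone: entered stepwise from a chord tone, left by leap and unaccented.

Escape tone.

Approach: by step. Departure: by leap. Metric position: weak.
Step in, leap out, from a weak position — an escape tone (échappée). (It is the mirror image of the appoggiatura, which leaps in and steps out on a strong beat.)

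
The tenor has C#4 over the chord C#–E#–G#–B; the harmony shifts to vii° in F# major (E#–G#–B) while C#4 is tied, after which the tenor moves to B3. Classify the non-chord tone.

The harmony at that moment is E# diminished triad (E#, G#, B); C#4 is not a chord tone.
It is held over (the same pitch as the preceding C#4) and left by step down to B3.
Held over from the previous chord and resolving down by step — a suspension.

C#4 is a suspension.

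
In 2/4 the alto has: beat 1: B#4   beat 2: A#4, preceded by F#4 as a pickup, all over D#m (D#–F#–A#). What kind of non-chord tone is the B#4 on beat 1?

Appoggiatura.

The harmony at that moment is D# minor triad (D#, F#, A#); B#4 is not a chord tone.
It is approached by leap up from F#4 and left by step down to A#4.
Leap in, step out, metrically accented — an appoggiatura.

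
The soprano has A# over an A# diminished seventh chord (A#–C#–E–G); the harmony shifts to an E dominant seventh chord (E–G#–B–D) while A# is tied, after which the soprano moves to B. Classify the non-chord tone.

A# is a retardation.

The harmony at that moment is E dominant seventh chord (E, G#, B, D); A# is not a chord tone.
It is held over (the same pitch as the preceding A#) and left by step up to B.
Held over from the previous chord and resolving up by step — a retardation.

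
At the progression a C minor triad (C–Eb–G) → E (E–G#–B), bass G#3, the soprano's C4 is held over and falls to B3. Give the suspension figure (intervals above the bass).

4–3 suspension.

At the second chord the bass is G#3. The suspended C4 lies a fourth above the bass; after resolving down by step to B3, the interval above the bass becomes a third.
Suspension figures are named by those two intervals: 4–3.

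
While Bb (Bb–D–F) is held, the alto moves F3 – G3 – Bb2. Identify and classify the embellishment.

The harmony at that moment is Bb major triad (Bb, D, F); G3 is not a chord tone.
It is approached by step up from F3 and left by leap down to Bb2.
Step in, leap out — an escape tone.

G3 is an escape tone.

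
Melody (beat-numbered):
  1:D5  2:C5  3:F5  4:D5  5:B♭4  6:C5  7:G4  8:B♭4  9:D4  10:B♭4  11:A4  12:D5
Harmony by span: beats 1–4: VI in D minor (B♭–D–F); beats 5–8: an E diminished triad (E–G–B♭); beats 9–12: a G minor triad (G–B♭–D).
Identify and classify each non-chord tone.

The harmony at that moment is B♭ major triad (B♭, D, F); C5 is not a chord tone.
It is approached by step down from D5 and left by leap up to F5.
Step in, leap out — an escape tone.
The harmony at that moment is E diminished triad (E, G, B♭); C5 is not a chord tone.
It is approached by step up from B♭4 and left by leap down to G4.
Step in, leap out — an escape tone.
The harmony at that moment is G minor triad (G, B♭, D); A4 is not a chord tone.
It is approached by step down from B♭4 and left by leap up to D5.
Step in, leap out — an escape tone.

C5 (beat 2) — escape tone; C5 (beat 6) — escape tone; A4 (beat 11) — escape tone.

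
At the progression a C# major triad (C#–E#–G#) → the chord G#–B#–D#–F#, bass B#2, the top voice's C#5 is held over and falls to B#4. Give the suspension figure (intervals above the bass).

9–8 suspension.

At the second chord the bass is B#2. The suspended C#5 lies a ninth above the bass; after resolving down by step to B#4, the interval above the bass becomes an octave.
Suspension figures are named by those two intervals: 9–8.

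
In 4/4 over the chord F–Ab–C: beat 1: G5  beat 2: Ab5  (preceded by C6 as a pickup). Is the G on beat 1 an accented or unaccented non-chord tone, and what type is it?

Accented appoggiatura.

The harmony at that moment is F minor triad (F, Ab, C); G5 is not a chord tone.
It is approached by leap down from C6 and left by step up to Ab5.
Leap in, step out — an appoggiatura.
It falls on the downbeat, so it is accented.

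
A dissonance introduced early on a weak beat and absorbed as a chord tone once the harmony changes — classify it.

Anticipation.

Approach: ahead of the chord change (typically by step), so it is dissonant against the current harmony. Departure: none — the same pitch is restated or held and is a chord tone of the new harmony.
Dissonant first, consonant once the harmony catches up: the note simply arrives early — an anticipation. (The reverse timing, consonant first and dissonant after the change, would be a suspension or retardation.)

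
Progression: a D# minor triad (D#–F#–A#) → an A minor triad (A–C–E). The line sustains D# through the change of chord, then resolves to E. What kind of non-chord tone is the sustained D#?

The harmony at that moment is A minor triad (A, C, E); D# is not a chord tone.
It is held over (the same pitch as the preceding D#) and left by step up to E.
Held over from the previous chord and resolving up by step — a retardation.

D# is a retardation.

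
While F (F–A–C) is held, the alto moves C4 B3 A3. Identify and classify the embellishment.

The harmony at that moment is F major triad (F, A, C); B3 is not a chord tone.
It is approached by step down from C4 and left by step down to A3.
Step in, step out in the same direction — a passing tone.

B3 is a passing tone.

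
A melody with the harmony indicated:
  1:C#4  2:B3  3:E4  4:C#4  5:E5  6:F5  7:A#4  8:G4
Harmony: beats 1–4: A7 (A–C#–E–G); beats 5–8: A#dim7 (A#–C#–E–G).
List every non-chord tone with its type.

B3 (beat 2) — escape tone; F5 (beat 6) — escape tone.

The harmony at that moment is A dominant seventh chord (A, C#, E, G); B3 is not a chord tone.
It is approached by step down from C#4 and left by leap up to E4.
Step in, leap out — an escape tone.
The harmony at that moment is A# diminished seventh chord (A#, C#, E, G); F5 is not a chord tone.
It is approached by step up from E5 and left by leap down to A#4.
Step in, leap out — an escape tone.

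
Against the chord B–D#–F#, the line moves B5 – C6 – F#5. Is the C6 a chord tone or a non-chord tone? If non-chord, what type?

Non-chord tone — an escape tone.

The harmony at that moment is B major triad (B, D#, F#); C6 is not a chord tone.
It is approached by step up from B5 and left by leap down to F#5.
Step in, leap out — an escape tone.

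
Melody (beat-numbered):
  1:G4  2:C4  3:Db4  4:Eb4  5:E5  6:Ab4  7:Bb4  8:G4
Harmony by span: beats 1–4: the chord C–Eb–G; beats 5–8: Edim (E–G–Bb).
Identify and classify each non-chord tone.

Db4 (beat 3) — passing tone; Ab4 (beat 6) — appoggiatura.

The harmony at that moment is C minor triad (C, Eb, G); Db4 is not a chord tone.
It is approached by step up from C4 and left by step up to Eb4.
Step in, step out in the same direction — a passing tone.
The harmony at that moment is E diminished triad (E, G, Bb); Ab4 is not a chord tone.
It is approached by leap down from E5 and left by step up to Bb4.
Leap in, step out — an appoggiatura.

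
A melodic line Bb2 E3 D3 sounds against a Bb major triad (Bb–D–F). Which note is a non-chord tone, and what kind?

The harmony at that moment is Bb major triad (Bb, D, F); E3 is not a chord tone.
It is approached by leap up from Bb2 and left by step down to D3.
Leap in, step out — an appoggiatura.

E3 is an appoggiatura.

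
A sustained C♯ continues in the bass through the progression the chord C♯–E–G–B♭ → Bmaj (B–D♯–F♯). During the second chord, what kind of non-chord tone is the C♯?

Pedal tone (pedal point).

The harmony at that moment is B major triad (B, D♯, F♯); C♯ is not a chord tone.
It is held over (the same pitch as the preceding C♯) and then sustained as the same pitch into the next harmony.
Sustained through a change of harmony — a pedal tone.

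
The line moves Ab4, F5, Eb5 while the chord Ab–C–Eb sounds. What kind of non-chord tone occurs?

The harmony at that moment is Ab major triad (Ab, C, Eb); F5 is not a chord tone.
It is approached by leap up from Ab4 and left by step down to Eb5.
Leap in, step out — an appoggiatura.

F5 is an appoggiatura.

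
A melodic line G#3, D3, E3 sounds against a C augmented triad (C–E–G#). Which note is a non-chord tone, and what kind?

The harmony at that moment is C augmented triad (C, E, G#); D3 is not a chord tone.
It is approached by leap down from G#3 and left by step up to E3.
Leap in, step out — an appoggiatura.

D3 is an appoggiatura.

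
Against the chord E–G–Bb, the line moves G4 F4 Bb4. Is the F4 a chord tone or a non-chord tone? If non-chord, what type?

The harmony at that moment is E diminished triad (E, G, Bb); F4 is not a chord tone.
It is approached by step down from G4 and left by leap up to Bb4.
Step in, leap out — an escape tone.

Non-chord tone — an escape tone.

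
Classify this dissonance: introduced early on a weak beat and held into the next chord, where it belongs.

Anticipation.

Approach: ahead of the chord change (typically by step), so it is dissonant against the current harmony. Departure: none — the same pitch is restated or held and is a chord tone of the new harmony.
Dissonant first, consonant once the harmony catches up: the note simply arrives early — an anticipation. (The reverse timing, consonant first and dissonant after the change, would be a suspension or retardation.)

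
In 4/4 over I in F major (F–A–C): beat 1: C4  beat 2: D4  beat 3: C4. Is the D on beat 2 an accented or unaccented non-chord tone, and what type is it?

Unaccented neighbor tone.

The harmony at that moment is F major triad (F, A, C); D4 is not a chord tone.
It is approached by step up from C4 and left by step down to C4.
Step away and step back to the same note — a neighbor tone (upper neighbor).
It falls on a weak beat, so it is unaccented.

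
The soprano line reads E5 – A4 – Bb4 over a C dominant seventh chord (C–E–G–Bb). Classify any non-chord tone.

A4 is an appoggiatura.

The harmony at that moment is C dominant seventh chord (C, E, G, Bb); A4 is not a chord tone.
It is approached by leap down from E5 and left by step up to Bb4.
Leap in, step out — an appoggiatura.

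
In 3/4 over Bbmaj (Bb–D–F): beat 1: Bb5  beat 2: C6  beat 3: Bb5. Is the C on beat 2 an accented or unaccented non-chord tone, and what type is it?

Unaccented neighbor tone.

The harmony at that moment is Bb major triad (Bb, D, F); C6 is not a chord tone.
It is approached by step up from Bb5 and left by step down to Bb5.
Step away and step back to the same note — a neighbor tone (upper neighbor).
It falls on a weak beat, so it is unaccented.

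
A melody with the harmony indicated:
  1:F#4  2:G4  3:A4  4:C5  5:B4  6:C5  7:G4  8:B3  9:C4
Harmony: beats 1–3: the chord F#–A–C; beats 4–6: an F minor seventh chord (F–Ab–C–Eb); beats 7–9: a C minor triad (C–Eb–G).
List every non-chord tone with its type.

The harmony at that moment is F# diminished triad (F#, A, C); G4 is not a chord tone.
It is approached by step up from F#4 and left by step up to A4.
Step in, step out in the same direction — a passing tone.
The harmony at that moment is F minor seventh chord (F, Ab, C, Eb); B4 is not a chord tone.
It is approached by step down from C5 and left by step up to C5.
Step away and step back to the same note — a neighbor tone (lower neighbor).
The harmony at that moment is C minor triad (C, Eb, G); B3 is not a chord tone.
It is approached by leap down from G4 and left by step up to C4.
Leap in, step out — an appoggiatura.

G4 (beat 2) — passing tone; B4 (beat 5) — neighbor tone; B3 (beat 8) — appoggiatura.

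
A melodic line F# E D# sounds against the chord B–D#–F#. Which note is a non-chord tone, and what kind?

The harmony at that moment is B major triad (B, D#, F#); E is not a chord tone.
It is approached by step down from F# and left by step down to D#.
Step in, step out in the same direction — a passing tone.

E is a passing tone.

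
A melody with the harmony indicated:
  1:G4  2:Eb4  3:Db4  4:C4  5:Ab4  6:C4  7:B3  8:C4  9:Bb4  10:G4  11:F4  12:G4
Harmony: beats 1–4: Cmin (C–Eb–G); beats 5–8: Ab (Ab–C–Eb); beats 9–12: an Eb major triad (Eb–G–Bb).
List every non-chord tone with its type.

Db4 (beat 3) — passing tone; B3 (beat 7) — neighbor tone; F4 (beat 11) — neighbor tone.

The harmony at that moment is C minor triad (C, Eb, G); Db4 is not a chord tone.
It is approached by step down from Eb4 and left by step down to C4.
Step in, step out in the same direction — a passing tone.
The harmony at that moment is Ab major triad (Ab, C, Eb); B3 is not a chord tone.
It is approached by step down from C4 and left by step up to C4.
Step away and step back to the same note — a neighbor tone (lower neighbor).
The harmony at that moment is Eb major triad (Eb, G, Bb); F4 is not a chord tone.
It is approached by step down from G4 and left by step up to G4.
Step away and step back to the same note — a neighbor tone (lower neighbor).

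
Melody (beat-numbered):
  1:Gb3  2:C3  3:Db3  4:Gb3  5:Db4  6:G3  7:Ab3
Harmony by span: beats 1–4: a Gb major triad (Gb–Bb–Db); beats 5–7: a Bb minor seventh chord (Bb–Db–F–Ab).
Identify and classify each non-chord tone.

The harmony at that moment is Gb major triad (Gb, Bb, Db); C3 is not a chord tone.
It is approached by leap down from Gb3 and left by step up to Db3.
Leap in, step out — an appoggiatura.
The harmony at that moment is Bb minor seventh chord (Bb, Db, F, Ab); G3 is not a chord tone.
It is approached by leap down from Db4 and left by step up to Ab3.
Leap in, step out — an appoggiatura.

C3 (beat 2) — appoggiatura; G3 (beat 6) — appoggiatura.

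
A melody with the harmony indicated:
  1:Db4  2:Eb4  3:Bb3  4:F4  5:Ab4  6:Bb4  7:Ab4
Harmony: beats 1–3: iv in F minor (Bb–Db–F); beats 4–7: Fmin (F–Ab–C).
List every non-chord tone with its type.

The harmony at that moment is Bb minor triad (Bb, Db, F); Eb4 is not a chord tone.
It is approached by step up from Db4 and left by leap down to Bb3.
Step in, leap out — an escape tone.
The harmony at that moment is F minor triad (F, Ab, C); Bb4 is not a chord tone.
It is approached by step up from Ab4 and left by step down to Ab4.
Step away and step back to the same note — a neighbor tone (upper neighbor).

Eb4 (beat 2) — escape tone; Bb4 (beat 6) — neighbor tone.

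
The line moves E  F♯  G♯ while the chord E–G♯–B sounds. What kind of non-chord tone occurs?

The harmony at that moment is E major triad (E, G♯, B); F♯ is not a chord tone.
It is approached by step up from E and left by step up to G♯.
Step in, step out in the same direction — a passing tone.

F♯ is a passing tone.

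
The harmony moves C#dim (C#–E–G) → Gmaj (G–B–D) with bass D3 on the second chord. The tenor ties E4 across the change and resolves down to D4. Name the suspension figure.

At the second chord the bass is D3. The suspended E4 lies a ninth above the bass; after resolving down by step to D4, the interval above the bass becomes an octave.
Suspension figures are named by those two intervals: 9–8.

9–8 suspension.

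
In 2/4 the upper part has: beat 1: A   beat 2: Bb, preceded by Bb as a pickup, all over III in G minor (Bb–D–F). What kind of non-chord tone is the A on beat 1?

Lower neighbor tone.

The harmony at that moment is Bb major triad (Bb, D, F); A is not a chord tone.
It is approached by step down from Bb and left by step up to Bb.
Step away and step back to the same note — a neighbor tone (lower neighbor).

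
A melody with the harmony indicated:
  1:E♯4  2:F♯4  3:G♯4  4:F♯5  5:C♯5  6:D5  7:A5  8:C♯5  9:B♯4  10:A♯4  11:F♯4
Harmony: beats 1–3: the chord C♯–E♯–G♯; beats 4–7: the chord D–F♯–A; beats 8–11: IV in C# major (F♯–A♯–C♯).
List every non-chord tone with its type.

The harmony at that moment is C♯ major triad (C♯, E♯, G♯); F♯4 is not a chord tone.
It is approached by step up from E♯4 and left by step up to G♯4.
Step in, step out in the same direction — a passing tone.
The harmony at that moment is D major triad (D, F♯, A); C♯5 is not a chord tone.
It is approached by leap down from F♯5 and left by step up to D5.
Leap in, step out — an appoggiatura.
The harmony at that moment is F♯ major triad (F♯, A♯, C♯); B♯4 is not a chord tone.
It is approached by step down from C♯5 and left by step down to A♯4.
Step in, step out in the same direction — a passing tone.

F♯4 (beat 2) — passing tone; C♯5 (beat 5) — appoggiatura; B♯4 (beat 9) — passing tone.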